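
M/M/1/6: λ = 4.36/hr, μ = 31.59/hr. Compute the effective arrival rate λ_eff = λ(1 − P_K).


ρ = 0.1380; P_K = (1−ρ)ρ^6/(1−ρ^7) = 0.000005958
λ_eff = λ(1 − P_K) = 4.36·(1 − 0.000005958) = 4.36·0.999994 = 4.3600 /hr

Final: 4.3600 /hr


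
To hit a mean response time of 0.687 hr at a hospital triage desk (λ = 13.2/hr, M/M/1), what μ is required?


W = 1/(μ−λ) ⇒ μ − λ = 1/W = 1/0.687 = 1.4556
μ = λ + 1/W = 13.2 + 1.4556 = 14.6556 per hr

Final: 14.6556 /hr


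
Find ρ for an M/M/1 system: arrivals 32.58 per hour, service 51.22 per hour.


ρ = λ/μ = 32.58/51.22 = 0.6361

Final: 0.6361


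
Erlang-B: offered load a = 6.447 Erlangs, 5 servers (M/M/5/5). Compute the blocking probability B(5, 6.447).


B(c,a) = (a^c/c!) / Σ_{k=0}^{c} a^k/k!
a^5/5! = 92.812635
Σ terms (k=0..5): 1.00000 + 6.44700 + 20.78190 + 44.66031 + 71.98126 + 92.81264 = 237.683112
B = 92.812635/237.683112 = 0.390489

Final: 0.390489


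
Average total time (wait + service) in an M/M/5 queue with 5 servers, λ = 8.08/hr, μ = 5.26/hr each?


a = 1.5361; ρ = 0.3072; P₀ = 0.214824
Lq = P₀·a^c·ρ/(c!(1−ρ)²) = 0.009802
Wq = Lq/λ = 0.009802/8.08 = 0.001213 hr
W = Wq + 1/μ = 0.001213 + 0.19011 = 0.19133 hr

Final: 0.19133 hr


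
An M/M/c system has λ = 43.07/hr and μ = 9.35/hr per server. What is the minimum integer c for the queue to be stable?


Stability requires cμ > λ ⇔ c > λ/μ.
λ/μ = 43.07/9.35 = 4.6064
Minimum integer c = ⌊4.6064⌋ + 1 = 5
Check: 5·9.35 = 46.75 > 43.07, while 4·9.35 = 37.40 ≤ 43.07

Final: 5 servers


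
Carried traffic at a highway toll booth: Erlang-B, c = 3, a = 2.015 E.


B(3,2.015) = 0.212768 (Erlang-B)
Carried load = a(1 − B) = 2.015·(1 − 0.212768) = 2.015·0.787232 = 1.5863 E

Final: 1.5863 Erlangs


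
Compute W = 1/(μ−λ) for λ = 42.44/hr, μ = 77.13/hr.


W = 1/(μ−λ) = 1/(77.13 − 42.44) = 1/34.69 = 0.02883 hr

Final: 0.02883 hr


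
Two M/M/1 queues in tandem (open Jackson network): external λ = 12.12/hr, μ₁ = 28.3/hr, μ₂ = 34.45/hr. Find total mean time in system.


Each node sees arrival rate λ = 12.12/hr (tandem ⇒ throughput preserved).
W₁ = 1/(μ₁−λ) = 1/(28.3−12.12) = 0.06180 hr
W₂ = 1/(μ₂−λ) = 1/(34.45−12.12) = 0.04478 hr
W_total = W₁ + W₂ = 0.06180 + 0.04478 = 0.10659 hr

Final: 0.10659 hr


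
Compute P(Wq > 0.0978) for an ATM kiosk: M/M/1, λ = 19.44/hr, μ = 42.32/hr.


ρ = 19.44/42.32 = 0.4594
P(Wq > t) = ρ·e^{−(μ−λ)t} = 0.4594·e^{−2.2377}
= 0.4594·0.106707 = 0.049017

Final: 0.049017


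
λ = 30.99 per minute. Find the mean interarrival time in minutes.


Mean interarrival time = 1/λ = 1/30.99 minute = 0.03227 minute
In minutes: 0.03227 × 1 = 0.03227 min

Final: 0.03227 min


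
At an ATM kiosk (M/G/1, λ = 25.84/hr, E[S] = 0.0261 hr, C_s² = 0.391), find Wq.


ρ = λ·E[S] = 25.84·0.0261 = 0.6744
E[S²] = E[S]²(1+C_s²) = 0.0261²·(1+0.391) = 0.0009476
Wq = λ·E[S²]/(2(1−ρ)) = 25.84·0.0009476/(2·0.3256) = 0.03760 hr

Final: 0.03760 hr


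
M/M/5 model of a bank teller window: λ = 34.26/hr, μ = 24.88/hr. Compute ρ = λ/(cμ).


ρ = λ/(cμ) = 34.26/(5·24.88) = 34.26/124.40 = 0.2754

Final: 0.2754


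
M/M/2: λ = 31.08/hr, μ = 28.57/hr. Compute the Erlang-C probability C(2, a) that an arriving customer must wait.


a = λ/μ = 1.0879; ρ = a/2 = 0.5439
P₀ = 0.295398 (from M/M/c formula)
C(c,a) = [a^c/(c!(1−ρ))]·P₀ = [1.18343/(2·0.4561)]·0.295398
= 1.29741·0.295398 = 0.383252

Final: 0.383252


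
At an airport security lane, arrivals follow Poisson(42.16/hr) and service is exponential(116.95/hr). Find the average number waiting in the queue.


ρ = 42.16/116.95 = 0.3605
Lq = ρ²/(1−ρ) = 0.1300/0.6395 = 0.2032

Final: 0.2032


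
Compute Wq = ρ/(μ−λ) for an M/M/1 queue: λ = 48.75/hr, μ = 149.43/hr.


ρ = 48.75/149.43 = 0.3262
Wq = ρ/(μ−λ) = 0.3262/(149.43 − 48.75) = 0.3262/100.68 = 0.003240 hr

Final: 0.003240 hr


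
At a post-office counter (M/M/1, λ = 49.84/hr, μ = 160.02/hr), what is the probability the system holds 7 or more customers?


ρ = 49.84/160.02 = 0.3115
P(N ≥ n) = ρ^n = 0.3115^7 = 0.0002843

Final: 0.0002843


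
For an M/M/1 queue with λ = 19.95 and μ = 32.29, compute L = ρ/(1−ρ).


ρ = λ/μ = 19.95/32.29 = 0.6178
L = ρ/(1−ρ) = 0.6178/(1 − 0.6178) = 0.6178/0.3822 = 1.6167

Final: 1.6167


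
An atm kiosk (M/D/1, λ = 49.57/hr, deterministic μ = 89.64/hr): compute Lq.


ρ = 49.57/89.64 = 0.5530
M/D/1: Lq = ρ²/(2(1−ρ)) = 0.3058/(2·0.4470) = 0.34205

Final: 0.34205


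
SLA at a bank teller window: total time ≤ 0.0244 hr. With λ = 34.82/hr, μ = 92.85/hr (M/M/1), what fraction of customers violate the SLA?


W ~ Exponential(μ−λ) for M/M/1.
μ − λ = 92.85 − 34.82 = 58.0300
P(W > t) = e^{−(μ−λ)t} = e^{−1.4159} = 0.242699

Final: 0.242699


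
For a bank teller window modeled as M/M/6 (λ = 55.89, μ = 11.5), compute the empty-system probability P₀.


a = λ/μ = 55.89/11.5 = 4.8600; ρ = a/c = 0.8100
Σ_{k=0}^{5} a^k/k! (terms k=0..5) = 1.00000 + 4.86000 + 11.80980 + 19.13188 + 23.24523 + 22.59436 = 82.64127
Tail: a^6/(6!(1−ρ)) = 13177.03245/(720·0.1900) = 96.32334
P₀ = 1/(82.64127 + 96.32334) = 1/178.96460 = 0.005588

Final: 0.005588


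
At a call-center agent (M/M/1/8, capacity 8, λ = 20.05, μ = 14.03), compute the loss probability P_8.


ρ = λ/μ = 20.05/14.03 = 1.4291
P_K = (1−ρ)ρ^K/(1−ρ^(K+1)) = (-0.4291·17.396170)/(1 − 24.860528)
= -7.464358/-23.860528 = 0.312833

Final: 0.312833


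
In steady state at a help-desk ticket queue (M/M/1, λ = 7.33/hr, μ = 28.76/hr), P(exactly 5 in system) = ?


ρ = 7.33/28.76 = 0.2549
P_n = (1−ρ)·ρ^n = (1 − 0.2549)·0.2549^5 = 0.7451·0.001075 = 0.0008013

Final: 0.0008013


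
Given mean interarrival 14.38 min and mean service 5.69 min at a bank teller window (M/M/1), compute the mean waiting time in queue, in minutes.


λ = 60/14.38 = 4.1725 /hr
μ = 60/5.69 = 10.5448 /hr
ρ = λ/μ = 4.1725/10.5448 = 0.3957
Wq = ρ/(μ−λ) = 0.3957/(10.5448−4.1725) = 0.06209 hr
In minutes: 0.06209·60 = 3.726 min

Final: 3.726 min


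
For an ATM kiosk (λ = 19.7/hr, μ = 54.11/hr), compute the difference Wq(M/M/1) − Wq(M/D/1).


ρ = 19.7/54.11 = 0.3641
Wq(M/M/1) = ρ/(μ−λ) = 0.3641/34.41 = 0.01058 hr
Wq(M/D/1) = ρ/(2(μ−λ)) = 0.005290 hr
Savings = 0.01058 − 0.005290 = 0.005290 hr

Final: 0.005290 hr


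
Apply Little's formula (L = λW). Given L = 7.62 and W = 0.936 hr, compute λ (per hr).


λ = L/W = 7.62/0.936 = 8.1410 /hr

Final: 8.1410 /hr


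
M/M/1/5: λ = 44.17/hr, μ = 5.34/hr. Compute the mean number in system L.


ρ = 44.17/5.34 = 8.2715
L = ρ[1 − (K+1)ρ^K + Kρ^(K+1)] / [(1−ρ)(1−ρ^(K+1))]
Numerator: 8.2715·(1 − 6·38719.586542 + 5·320270.437745) = 11324027.251056
Denominator: (-7.2715)·(-320269.437745) = 2328850.611917
L = 11324027.251056/2328850.611917 = 4.8625

Final: 4.8625


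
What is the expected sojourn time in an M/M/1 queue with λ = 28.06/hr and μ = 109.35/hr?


W = 1/(μ−λ) = 1/(109.35 − 28.06) = 1/81.29 = 0.01230 hr

Final: 0.01230 hr


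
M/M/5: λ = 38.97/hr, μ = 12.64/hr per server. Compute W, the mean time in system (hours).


a = 3.0831; ρ = 0.6166; P₀ = 0.042482
Lq = P₀·a^c·ρ/(c!(1−ρ)²) = 0.41370
Wq = Lq/λ = 0.41370/38.97 = 0.01062 hr
W = Wq + 1/μ = 0.01062 + 0.07911 = 0.08973 hr

Final: 0.08973 hr


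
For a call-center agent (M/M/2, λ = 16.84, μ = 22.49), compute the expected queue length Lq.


a = λ/μ = 0.7488; ρ = a/2 = 0.3744
P₀ = 0.455192
Lq = P₀·a^c·ρ / (c!·(1−ρ)²) = 0.455192·0.56067·0.3744/(2·0.39139)
= 0.12206

Final: 0.12206


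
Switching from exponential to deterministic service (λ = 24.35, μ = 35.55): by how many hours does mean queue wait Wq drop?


ρ = 24.35/35.55 = 0.6850
Wq(M/M/1) = ρ/(μ−λ) = 0.6850/11.20 = 0.06116 hr
Wq(M/D/1) = ρ/(2(μ−λ)) = 0.03058 hr
Savings = 0.06116 − 0.03058 = 0.03058 hr

Final: 0.03058 hr


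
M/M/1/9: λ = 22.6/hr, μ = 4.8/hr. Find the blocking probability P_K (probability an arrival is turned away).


ρ = λ/μ = 22.6/4.8 = 4.7083
P_K = (1−ρ)ρ^K/(1−ρ^(K+1)) = (-3.7083·1137116.119265)/(1 − 5353921.728206)
= -4216805.608941/-5353920.728206 = 0.787611

Final: 0.787611


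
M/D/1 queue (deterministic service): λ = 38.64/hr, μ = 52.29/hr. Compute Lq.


ρ = 38.64/52.29 = 0.7390
M/D/1: Lq = ρ²/(2(1−ρ)) = 0.5461/(2·0.2610) = 1.04591

Final: 1.04591


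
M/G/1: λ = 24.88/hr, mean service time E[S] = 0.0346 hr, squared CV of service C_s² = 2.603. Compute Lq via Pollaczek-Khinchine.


ρ = λ·E[S] = 24.88·0.0346 = 0.8608
Lq = ρ²(1+C_s²)/(2(1−ρ)) = 0.7411·(1+2.603)/(2·0.1392)
= 0.7411·3.6030/0.2783 = 9.59396

Final: 9.59396


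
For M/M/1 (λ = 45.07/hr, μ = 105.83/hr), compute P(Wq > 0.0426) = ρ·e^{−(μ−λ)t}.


ρ = 45.07/105.83 = 0.4259
P(Wq > t) = ρ·e^{−(μ−λ)t} = 0.4259·e^{−2.5884}
= 0.4259·0.075142 = 0.032001

Final: 0.032001


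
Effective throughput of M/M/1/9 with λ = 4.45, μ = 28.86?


ρ = 0.1542; P_K = (1−ρ)ρ^9/(1−ρ^10) = 0.00000004167
λ_eff = λ(1 − P_K) = 4.45·(1 − 0.00000004167) = 4.45·1.000000 = 4.4500 /hr

Final: 4.4500 /hr


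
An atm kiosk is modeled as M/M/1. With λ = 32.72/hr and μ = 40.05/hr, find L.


ρ = λ/μ = 32.72/40.05 = 0.8170
L = ρ/(1−ρ) = 0.8170/(1 − 0.8170) = 0.8170/0.1830 = 4.4638

Final: 4.4638


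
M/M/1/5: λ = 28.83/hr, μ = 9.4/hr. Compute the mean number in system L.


ρ = 28.83/9.4 = 3.0670
L = ρ[1 − (K+1)ρ^K + Kρ^(K+1)] / [(1−ρ)(1−ρ^(K+1))]
Numerator: 3.0670·(1 − 6·271.383815 + 5·832.339936) = 7773.048870
Denominator: (-2.0670)·(-831.339936) = 1718.397336
L = 7773.048870/1718.397336 = 4.5234

Final: 4.5234


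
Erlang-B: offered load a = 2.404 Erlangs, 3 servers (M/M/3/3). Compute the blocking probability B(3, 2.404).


B(c,a) = (a^c/c!) / Σ_{k=0}^{c} a^k/k!
a^3/3! = 2.315539
Σ terms (k=0..3): 1.00000 + 2.40400 + 2.88961 + 2.31554 = 8.609147
B = 2.315539/8.609147 = 0.268963

Final: 0.268963


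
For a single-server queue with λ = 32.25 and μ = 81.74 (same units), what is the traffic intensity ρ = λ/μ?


ρ = λ/μ = 32.25/81.74 = 0.3945

Final: 0.3945


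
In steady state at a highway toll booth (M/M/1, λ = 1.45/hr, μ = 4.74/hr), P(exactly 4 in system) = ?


ρ = 1.45/4.74 = 0.3059
P_n = (1−ρ)·ρ^n = (1 − 0.3059)·0.3059^4 = 0.6941·0.008757 = 0.006078

Final: 0.006078


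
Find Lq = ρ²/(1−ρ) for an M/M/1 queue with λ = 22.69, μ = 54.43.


ρ = 22.69/54.43 = 0.4169
Lq = ρ²/(1−ρ) = 0.1738/0.5831 = 0.2980

Final: 0.2980


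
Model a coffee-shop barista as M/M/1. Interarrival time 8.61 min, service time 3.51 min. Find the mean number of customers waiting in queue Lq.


λ = 60/8.61 = 6.9686 /hr
μ = 60/3.51 = 17.0940 /hr
ρ = λ/μ = 6.9686/17.0940 = 0.4077
Lq = ρ²/(1−ρ) = 0.1662/0.5923 = 0.2806

Final: 0.2806


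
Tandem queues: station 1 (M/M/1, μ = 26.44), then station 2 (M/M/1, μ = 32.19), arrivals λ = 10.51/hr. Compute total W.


Each node sees arrival rate λ = 10.51/hr (tandem ⇒ throughput preserved).
W₁ = 1/(μ₁−λ) = 1/(26.44−10.51) = 0.06277 hr
W₂ = 1/(μ₂−λ) = 1/(32.19−10.51) = 0.04613 hr
W_total = W₁ + W₂ = 0.06277 + 0.04613 = 0.10890 hr

Final: 0.10890 hr


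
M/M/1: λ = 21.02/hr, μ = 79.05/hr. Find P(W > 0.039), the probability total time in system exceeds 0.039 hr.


W ~ Exponential(μ−λ) for M/M/1.
μ − λ = 79.05 − 21.02 = 58.0300
P(W > t) = e^{−(μ−λ)t} = e^{−2.2632} = 0.104020

Final: 0.104020


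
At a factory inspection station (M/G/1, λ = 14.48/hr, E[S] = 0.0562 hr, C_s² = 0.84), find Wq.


ρ = λ·E[S] = 14.48·0.0562 = 0.8138
E[S²] = E[S]²(1+C_s²) = 0.0562²·(1+0.84) = 0.005812
Wq = λ·E[S²]/(2(1−ρ)) = 14.48·0.005812/(2·0.1862) = 0.22594 hr

Final: 0.22594 hr


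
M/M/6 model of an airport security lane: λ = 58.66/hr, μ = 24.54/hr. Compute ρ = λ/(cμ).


ρ = λ/(cμ) = 58.66/(6·24.54) = 58.66/147.24 = 0.3984

Final: 0.3984


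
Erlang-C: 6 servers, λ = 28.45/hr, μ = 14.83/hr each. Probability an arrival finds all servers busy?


a = λ/μ = 1.9184; ρ = a/6 = 0.3197
P₀ = 0.146672 (from M/M/c formula)
C(c,a) = [a^c/(c!(1−ρ))]·P₀ = [49.84788/(720·0.6803)]·0.146672
= 0.10177·0.146672 = 0.014927

Final: 0.014927


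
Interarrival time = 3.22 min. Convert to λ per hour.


λ = 1/(interarrival time) in consistent units.
1 hour = 60 min, so λ = 60/3.22 = 18.6335 per hour

Final: 18.6335 /hr


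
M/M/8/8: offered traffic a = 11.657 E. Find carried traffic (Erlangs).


B(8,11.657) = 0.409459 (Erlang-B)
Carried load = a(1 − B) = 11.657·(1 − 0.409459) = 11.657·0.590541 = 6.8839 E

Final: 6.8839 Erlangs


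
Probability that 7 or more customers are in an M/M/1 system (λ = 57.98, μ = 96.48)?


ρ = 57.98/96.48 = 0.6010
P(N ≥ n) = ρ^n = 0.6010^7 = 0.028307

Final: 0.028307


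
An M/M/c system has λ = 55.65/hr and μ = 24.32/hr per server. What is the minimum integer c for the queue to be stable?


Stability requires cμ > λ ⇔ c > λ/μ.
λ/μ = 55.65/24.32 = 2.2882
Minimum integer c = ⌊2.2882⌋ + 1 = 3
Check: 3·24.32 = 72.96 > 55.65, while 2·24.32 = 48.64 ≤ 55.65

Final: 3 servers


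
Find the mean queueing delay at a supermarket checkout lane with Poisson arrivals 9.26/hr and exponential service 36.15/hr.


ρ = 9.26/36.15 = 0.2562
Wq = ρ/(μ−λ) = 0.2562/(36.15 − 9.26) = 0.2562/26.89 = 0.009526 hr

Final: 0.009526 hr


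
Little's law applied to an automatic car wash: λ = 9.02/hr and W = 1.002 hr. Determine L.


L = λW = 9.02·1.002 = 9.0380

Final: 9.0380


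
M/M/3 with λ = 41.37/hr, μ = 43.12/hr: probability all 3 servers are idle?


a = λ/μ = 41.37/43.12 = 0.9594; ρ = a/c = 0.3198
Σ_{k=0}^{2} a^k/k! (terms k=0..2) = 1.00000 + 0.95942 + 0.46024 = 2.41965
Tail: a^3/(3!(1−ρ)) = 0.88312/(6·0.6802) = 0.21639
P₀ = 1/(2.41965 + 0.21639) = 1/2.63604 = 0.379356

Final: 0.379356


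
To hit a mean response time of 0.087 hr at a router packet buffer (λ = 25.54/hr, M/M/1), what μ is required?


W = 1/(μ−λ) ⇒ μ − λ = 1/W = 1/0.087 = 11.4943
μ = λ + 1/W = 25.54 + 11.4943 = 37.0343 per hr

Final: 37.0343 /hr


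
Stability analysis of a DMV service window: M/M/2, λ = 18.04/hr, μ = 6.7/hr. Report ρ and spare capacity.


Total capacity cμ = 2·6.7 = 13.40/hr
ρ = λ/(cμ) = 18.04/13.40 = 1.3463
Stable ⇔ ρ < 1: NO
Spare capacity = cμ − λ = 13.40 − 18.04 = -4.64/hr

Final: ρ = 1.3463; unstable; margin = -4.64/hr


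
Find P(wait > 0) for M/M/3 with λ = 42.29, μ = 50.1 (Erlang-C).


a = λ/μ = 0.8441; ρ = a/3 = 0.2814
P₀ = 0.427375 (from M/M/c formula)
C(c,a) = [a^c/(c!(1−ρ))]·P₀ = [0.60145/(6·0.7186)]·0.427375
= 0.13949·0.427375 = 0.059615

Final: 0.059615


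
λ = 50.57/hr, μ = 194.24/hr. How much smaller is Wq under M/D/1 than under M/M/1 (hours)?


ρ = 50.57/194.24 = 0.2603
Wq(M/M/1) = ρ/(μ−λ) = 0.2603/143.67 = 0.001812 hr
Wq(M/D/1) = ρ/(2(μ−λ)) = 0.0009061 hr
Savings = 0.001812 − 0.0009061 = 0.0009061 hr

Final: 0.0009061 hr


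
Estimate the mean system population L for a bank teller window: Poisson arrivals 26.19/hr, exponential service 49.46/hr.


ρ = λ/μ = 26.19/49.46 = 0.5295
L = ρ/(1−ρ) = 0.5295/(1 − 0.5295) = 0.5295/0.4705 = 1.1255

Final: 1.1255


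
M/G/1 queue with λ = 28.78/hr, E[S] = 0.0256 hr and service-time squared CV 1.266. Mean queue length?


ρ = λ·E[S] = 28.78·0.0256 = 0.7368
Lq = ρ²(1+C_s²)/(2(1−ρ)) = 0.5428·(1+1.266)/(2·0.2632)
= 0.5428·2.2660/0.5265 = 2.33643

Final: 2.33643


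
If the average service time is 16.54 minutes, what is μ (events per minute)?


μ = 1/(service time) in consistent units.
1 minute = 1 min, so μ = 1/16.54 = 0.06046 per minute

Final: 0.06046 /min


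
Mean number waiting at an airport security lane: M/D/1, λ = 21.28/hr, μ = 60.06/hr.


ρ = 21.28/60.06 = 0.3543
M/D/1: Lq = ρ²/(2(1−ρ)) = 0.1255/(2·0.6457) = 0.09721

Final: 0.09721


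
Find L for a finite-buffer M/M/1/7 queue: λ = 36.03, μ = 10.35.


ρ = 36.03/10.35 = 3.4812
L = ρ[1 − (K+1)ρ^K + Kρ^(K+1)] / [(1−ρ)(1−ρ^(K+1))]
Numerator: 3.4812·(1 − 8·6195.371967 + 7·21567.077485) = 353015.905960
Denominator: (-2.4812)·(-21566.077485) = 53508.876310
L = 353015.905960/53508.876310 = 6.5973

Final: 6.5973


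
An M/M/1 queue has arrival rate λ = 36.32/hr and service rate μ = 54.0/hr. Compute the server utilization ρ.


ρ = λ/μ = 36.32/54.0 = 0.6726

Final: 0.6726


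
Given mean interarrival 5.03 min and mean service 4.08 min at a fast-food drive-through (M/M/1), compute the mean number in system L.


λ = 60/5.03 = 11.9284 /hr
μ = 60/4.08 = 14.7059 /hr
ρ = λ/μ = 11.9284/14.7059 = 0.8111
L = ρ/(1−ρ) = 0.8111/0.1889 = 4.2947

Final: 4.2947


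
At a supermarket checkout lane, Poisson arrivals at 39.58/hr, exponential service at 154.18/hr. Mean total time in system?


W = 1/(μ−λ) = 1/(154.18 − 39.58) = 1/114.60 = 0.008726 hr

Final: 0.008726 hr


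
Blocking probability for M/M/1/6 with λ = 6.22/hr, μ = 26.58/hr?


ρ = λ/μ = 6.22/26.58 = 0.2340
P_K = (1−ρ)ρ^K/(1−ρ^(K+1)) = (0.7660·0.0001642)/(1 − 0.00003843)
= 0.0001258/0.999962 = 0.0001258

Final: 0.0001258


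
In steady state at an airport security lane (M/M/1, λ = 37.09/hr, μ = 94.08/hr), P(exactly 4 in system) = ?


ρ = 37.09/94.08 = 0.3942
P_n = (1−ρ)·ρ^n = (1 − 0.3942)·0.3942^4 = 0.6058·0.024157 = 0.014633

Final: 0.014633


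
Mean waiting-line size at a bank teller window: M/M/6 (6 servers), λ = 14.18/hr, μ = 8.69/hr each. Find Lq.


a = λ/μ = 1.6318; ρ = a/6 = 0.2720
P₀ = 0.195502
Lq = P₀·a^c·ρ / (c!·(1−ρ)²) = 0.195502·18.87725·0.2720/(720·0.53004)
= 0.002630

Final: 0.002630


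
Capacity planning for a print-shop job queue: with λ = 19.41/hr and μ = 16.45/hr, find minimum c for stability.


Stability requires cμ > λ ⇔ c > λ/μ.
λ/μ = 19.41/16.45 = 1.1799
Minimum integer c = ⌊1.1799⌋ + 1 = 2
Check: 2·16.45 = 32.90 > 19.41, while 1·16.45 = 16.45 ≤ 19.41

Final: 2 servers


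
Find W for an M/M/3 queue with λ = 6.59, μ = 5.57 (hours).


a = 1.1831; ρ = 0.3944; P₀ = 0.299511
Lq = P₀·a^c·ρ/(c!(1−ρ)²) = 0.08889
Wq = Lq/λ = 0.08889/6.59 = 0.01349 hr
W = Wq + 1/μ = 0.01349 + 0.17953 = 0.19302 hr

Final: 0.19302 hr


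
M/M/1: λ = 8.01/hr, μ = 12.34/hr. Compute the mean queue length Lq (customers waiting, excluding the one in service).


ρ = 8.01/12.34 = 0.6491
Lq = ρ²/(1−ρ) = 0.4213/0.3509 = 1.2008

Final: 1.2008


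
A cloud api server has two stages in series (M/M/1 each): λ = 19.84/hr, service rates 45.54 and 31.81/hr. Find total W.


Each node sees arrival rate λ = 19.84/hr (tandem ⇒ throughput preserved).
W₁ = 1/(μ₁−λ) = 1/(45.54−19.84) = 0.03891 hr
W₂ = 1/(μ₂−λ) = 1/(31.81−19.84) = 0.08354 hr
W_total = W₁ + W₂ = 0.03891 + 0.08354 = 0.12245 hr

Final: 0.12245 hr


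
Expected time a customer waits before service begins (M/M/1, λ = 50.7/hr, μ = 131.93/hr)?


ρ = 50.7/131.93 = 0.3843
Wq = ρ/(μ−λ) = 0.3843/(131.93 − 50.7) = 0.3843/81.23 = 0.004731 hr

Final: 0.004731 hr


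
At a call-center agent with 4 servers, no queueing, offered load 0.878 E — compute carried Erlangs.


B(4,0.878) = 0.010313 (Erlang-B)
Carried load = a(1 − B) = 0.878·(1 − 0.010313) = 0.878·0.989687 = 0.8689 E

Final: 0.8689 Erlangs


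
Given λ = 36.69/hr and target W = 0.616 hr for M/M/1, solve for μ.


W = 1/(μ−λ) ⇒ μ − λ = 1/W = 1/0.616 = 1.6234
μ = λ + 1/W = 36.69 + 1.6234 = 38.3134 per hr

Final: 38.3134 /hr


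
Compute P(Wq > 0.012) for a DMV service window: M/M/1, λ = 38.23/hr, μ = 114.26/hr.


ρ = 38.23/114.26 = 0.3346
P(Wq > t) = ρ·e^{−(μ−λ)t} = 0.3346·e^{−0.9124}
= 0.3346·0.401575 = 0.134362

Final: 0.134362


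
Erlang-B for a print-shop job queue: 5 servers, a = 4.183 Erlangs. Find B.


B(c,a) = (a^c/c!) / Σ_{k=0}^{c} a^k/k!
a^5/5! = 10.672301
Σ terms (k=0..5): 1.00000 + 4.18300 + 8.74874 + 12.19867 + 12.75676 + 10.67230 = 49.559467
B = 10.672301/49.559467 = 0.215343

Final: 0.215343


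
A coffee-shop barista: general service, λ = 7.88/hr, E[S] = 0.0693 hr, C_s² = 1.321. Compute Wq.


ρ = λ·E[S] = 7.88·0.0693 = 0.5461
E[S²] = E[S]²(1+C_s²) = 0.0693²·(1+1.321) = 0.011147
Wq = λ·E[S²]/(2(1−ρ)) = 7.88·0.011147/(2·0.4539) = 0.09675 hr

Final: 0.09675 hr


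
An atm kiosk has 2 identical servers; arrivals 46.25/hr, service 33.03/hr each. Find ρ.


ρ = λ/(cμ) = 46.25/(2·33.03) = 46.25/66.06 = 0.7001

Final: 0.7001


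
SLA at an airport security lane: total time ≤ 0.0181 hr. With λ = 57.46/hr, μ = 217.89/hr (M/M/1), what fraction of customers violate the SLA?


W ~ Exponential(μ−λ) for M/M/1.
μ − λ = 217.89 − 57.46 = 160.4300
P(W > t) = e^{−(μ−λ)t} = e^{−2.9038} = 0.054815

Final: 0.054815


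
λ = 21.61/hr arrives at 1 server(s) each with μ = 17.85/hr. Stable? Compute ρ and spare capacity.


Total capacity cμ = 1·17.85 = 17.85/hr
ρ = λ/(cμ) = 21.61/17.85 = 1.2106
Stable ⇔ ρ < 1: NO
Spare capacity = cμ − λ = 17.85 − 21.61 = -3.76/hr

Final: ρ = 1.2106; unstable; margin = -3.76/hr


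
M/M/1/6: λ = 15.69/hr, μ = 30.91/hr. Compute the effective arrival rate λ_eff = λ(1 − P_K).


ρ = 0.5076; P_K = (1−ρ)ρ^6/(1−ρ^7) = 0.008497
λ_eff = λ(1 − P_K) = 15.69·(1 − 0.008497) = 15.69·0.991503 = 15.5567 /hr

Final: 15.5567 /hr


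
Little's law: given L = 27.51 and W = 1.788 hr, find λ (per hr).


λ = L/W = 27.51/1.788 = 15.3859 /hr

Final: 15.3859 /hr


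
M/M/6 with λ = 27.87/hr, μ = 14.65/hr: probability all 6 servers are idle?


a = λ/μ = 27.87/14.65 = 1.9024; ρ = a/c = 0.3171
Σ_{k=0}^{5} a^k/k! (terms k=0..5) = 1.00000 + 1.90239 + 1.80954 + 1.14748 + 0.54574 + 0.20764 = 6.61280
Tail: a^6/(6!(1−ρ)) = 47.40193/(720·0.6829) = 0.09640
P₀ = 1/(6.61280 + 0.09640) = 1/6.70920 = 0.149049

Final: 0.149049


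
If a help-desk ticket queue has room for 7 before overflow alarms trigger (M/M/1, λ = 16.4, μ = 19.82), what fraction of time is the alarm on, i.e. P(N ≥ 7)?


ρ = 16.4/19.82 = 0.8274
P(N ≥ n) = ρ^n = 0.8274^7 = 0.265571

Final: 0.265571


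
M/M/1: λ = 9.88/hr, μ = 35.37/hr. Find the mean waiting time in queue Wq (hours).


ρ = 9.88/35.37 = 0.2793
Wq = ρ/(μ−λ) = 0.2793/(35.37 − 9.88) = 0.2793/25.49 = 0.01096 hr

Final: 0.01096 hr


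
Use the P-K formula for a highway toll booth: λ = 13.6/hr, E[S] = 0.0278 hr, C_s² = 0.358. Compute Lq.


ρ = λ·E[S] = 13.6·0.0278 = 0.3781
Lq = ρ²(1+C_s²)/(2(1−ρ)) = 0.1429·(1+0.358)/(2·0.6219)
= 0.1429·1.3580/1.2438 = 0.15606

Final: 0.15606


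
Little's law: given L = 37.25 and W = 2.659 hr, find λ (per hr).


λ = L/W = 37.25/2.659 = 14.0090 /hr

Final: 14.0090 /hr


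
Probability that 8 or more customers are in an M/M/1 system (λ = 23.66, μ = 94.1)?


ρ = 23.66/94.1 = 0.2514
P(N ≥ n) = ρ^n = 0.2514^8 = 0.00001597

Final: 0.00001597


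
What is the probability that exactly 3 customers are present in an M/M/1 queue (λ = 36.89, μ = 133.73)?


ρ = 36.89/133.73 = 0.2759
P_n = (1−ρ)·ρ^n = (1 − 0.2759)·0.2759^3 = 0.7241·0.020991 = 0.015201

Final: 0.015201


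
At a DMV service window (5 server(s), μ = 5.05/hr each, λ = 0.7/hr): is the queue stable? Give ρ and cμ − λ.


Total capacity cμ = 5·5.05 = 25.25/hr
ρ = λ/(cμ) = 0.7/25.25 = 0.02772
Stable ⇔ ρ < 1: YES
Spare capacity = cμ − λ = 25.25 − 0.7 = 24.55/hr

Final: ρ = 0.02772; stable; margin = 24.55/hr


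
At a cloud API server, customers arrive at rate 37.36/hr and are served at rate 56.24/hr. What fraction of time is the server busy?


ρ = λ/μ = 37.36/56.24 = 0.6643

Final: 0.6643


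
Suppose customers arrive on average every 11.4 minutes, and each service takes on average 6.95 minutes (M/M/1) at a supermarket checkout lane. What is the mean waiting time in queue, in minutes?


λ = 60/11.4 = 5.2632 /hr
μ = 60/6.95 = 8.6331 /hr
ρ = λ/μ = 5.2632/8.6331 = 0.6096
Wq = ρ/(μ−λ) = 0.6096/(8.6331−5.2632) = 0.18091 hr
In minutes: 0.18091·60 = 10.854 min

Final: 10.854 min


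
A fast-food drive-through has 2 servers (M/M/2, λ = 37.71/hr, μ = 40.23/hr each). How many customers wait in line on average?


a = λ/μ = 0.9374; ρ = a/2 = 0.4687
P₀ = 0.361767
Lq = P₀·a^c·ρ / (c!·(1−ρ)²) = 0.361767·0.87864·0.4687/(2·0.28230)
= 0.26386

Final: 0.26386


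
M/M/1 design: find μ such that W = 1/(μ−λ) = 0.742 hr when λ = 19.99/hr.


W = 1/(μ−λ) ⇒ μ − λ = 1/W = 1/0.742 = 1.3477
μ = λ + 1/W = 19.99 + 1.3477 = 21.3377 per hr

Final: 21.3377 /hr


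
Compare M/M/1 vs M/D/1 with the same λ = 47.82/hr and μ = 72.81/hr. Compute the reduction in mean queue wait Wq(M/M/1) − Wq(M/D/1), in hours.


ρ = 47.82/72.81 = 0.6568
Wq(M/M/1) = ρ/(μ−λ) = 0.6568/24.99 = 0.02628 hr
Wq(M/D/1) = ρ/(2(μ−λ)) = 0.01314 hr
Savings = 0.02628 − 0.01314 = 0.01314 hr

Final: 0.01314 hr


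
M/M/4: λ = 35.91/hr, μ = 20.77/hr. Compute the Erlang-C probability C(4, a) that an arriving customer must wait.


a = λ/μ = 1.7289; ρ = a/4 = 0.4322
P₀ = 0.174196 (from M/M/c formula)
C(c,a) = [a^c/(c!(1−ρ))]·P₀ = [8.93543/(24·0.5678)]·0.174196
= 0.65575·0.174196 = 0.114228

Final: 0.114228


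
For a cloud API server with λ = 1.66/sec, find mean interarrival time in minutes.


Mean interarrival time = 1/λ = 1/1.66 second = 0.60241 second
In minutes: 0.60241 × 0.0166667 = 0.01004 min

Final: 0.01004 min


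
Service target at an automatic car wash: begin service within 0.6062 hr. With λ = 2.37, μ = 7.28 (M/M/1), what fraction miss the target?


ρ = 2.37/7.28 = 0.3255
P(Wq > t) = ρ·e^{−(μ−λ)t} = 0.3255·e^{−2.9764}
= 0.3255·0.050974 = 0.016595

Final: 0.016595


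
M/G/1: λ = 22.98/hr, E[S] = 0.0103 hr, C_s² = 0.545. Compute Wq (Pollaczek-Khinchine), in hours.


ρ = λ·E[S] = 22.98·0.0103 = 0.2367
E[S²] = E[S]²(1+C_s²) = 0.0103²·(1+0.545) = 0.0001639
Wq = λ·E[S²]/(2(1−ρ)) = 22.98·0.0001639/(2·0.7633) = 0.002467 hr

Final: 0.002467 hr


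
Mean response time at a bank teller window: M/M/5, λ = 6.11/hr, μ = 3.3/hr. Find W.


a = 1.8515; ρ = 0.3703; P₀ = 0.156224
Lq = P₀·a^c·ρ/(c!(1−ρ)²) = 0.02645
Wq = Lq/λ = 0.02645/6.11 = 0.004330 hr
W = Wq + 1/μ = 0.004330 + 0.30303 = 0.30736 hr

Final: 0.30736 hr


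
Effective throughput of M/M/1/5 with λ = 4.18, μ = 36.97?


ρ = 0.1131; P_K = (1−ρ)ρ^5/(1−ρ^6) = 0.00001639
λ_eff = λ(1 − P_K) = 4.18·(1 − 0.00001639) = 4.18·0.999984 = 4.1799 /hr

Final: 4.1799 /hr


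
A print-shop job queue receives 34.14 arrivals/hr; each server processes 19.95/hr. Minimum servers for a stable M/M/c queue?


Stability requires cμ > λ ⇔ c > λ/μ.
λ/μ = 34.14/19.95 = 1.7113
Minimum integer c = ⌊1.7113⌋ + 1 = 2
Check: 2·19.95 = 39.90 > 34.14, while 1·19.95 = 19.95 ≤ 34.14

Final: 2 servers


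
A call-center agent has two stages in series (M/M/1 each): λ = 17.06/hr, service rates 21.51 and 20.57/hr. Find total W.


Each node sees arrival rate λ = 17.06/hr (tandem ⇒ throughput preserved).
W₁ = 1/(μ₁−λ) = 1/(21.51−17.06) = 0.22472 hr
W₂ = 1/(μ₂−λ) = 1/(20.57−17.06) = 0.28490 hr
W_total = W₁ + W₂ = 0.22472 + 0.28490 = 0.50962 hr

Final: 0.50962 hr


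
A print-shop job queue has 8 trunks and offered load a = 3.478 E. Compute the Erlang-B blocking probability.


B(c,a) = (a^c/c!) / Σ_{k=0}^{c} a^k/k!
a^8/8! = 0.531026
Σ terms (k=0..8): 1.00000 + 3.47800 + 6.04824 + 7.01193 + 6.09687 + 4.24098 + 2.45836 + 1.22145 + 0.53103 = 32.086862
B = 0.531026/32.086862 = 0.016550

Final: 0.016550


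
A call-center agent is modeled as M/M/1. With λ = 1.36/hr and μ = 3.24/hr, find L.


ρ = λ/μ = 1.36/3.24 = 0.4198
L = ρ/(1−ρ) = 0.4198/(1 − 0.4198) = 0.4198/0.5802 = 0.7234

Final: 0.7234


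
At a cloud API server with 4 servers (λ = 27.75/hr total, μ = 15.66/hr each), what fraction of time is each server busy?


ρ = λ/(cμ) = 27.75/(4·15.66) = 27.75/62.64 = 0.4430

Final: 0.4430


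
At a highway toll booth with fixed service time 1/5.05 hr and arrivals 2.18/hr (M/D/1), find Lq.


ρ = 2.18/5.05 = 0.4317
M/D/1: Lq = ρ²/(2(1−ρ)) = 0.1864/(2·0.5683) = 0.16395

Final: 0.16395


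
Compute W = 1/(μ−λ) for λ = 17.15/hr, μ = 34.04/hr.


W = 1/(μ−λ) = 1/(34.04 − 17.15) = 1/16.89 = 0.05921 hr

Final: 0.05921 hr


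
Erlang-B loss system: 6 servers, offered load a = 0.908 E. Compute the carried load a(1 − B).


B(6,0.908) = 0.0003140 (Erlang-B)
Carried load = a(1 − B) = 0.908·(1 − 0.0003140) = 0.908·0.999686 = 0.9077 E

Final: 0.9077 Erlangs


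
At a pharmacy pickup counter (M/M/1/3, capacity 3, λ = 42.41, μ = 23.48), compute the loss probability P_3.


ρ = λ/μ = 42.41/23.48 = 1.8062
P_K = (1−ρ)ρ^K/(1−ρ^(K+1)) = (-0.8062·5.892649)/(1 − 10.643408)
= -4.750760/-9.643408 = 0.492643

Final: 0.492643


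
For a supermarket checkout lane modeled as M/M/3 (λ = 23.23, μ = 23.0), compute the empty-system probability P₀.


a = λ/μ = 23.23/23.0 = 1.0100; ρ = a/c = 0.3367
Σ_{k=0}^{2} a^k/k! (terms k=0..2) = 1.00000 + 1.01000 + 0.51005 = 2.52005
Tail: a^3/(3!(1−ρ)) = 1.03030/(6·0.6633) = 0.25887
P₀ = 1/(2.52005 + 0.25887) = 1/2.77892 = 0.359852

Final: 0.359852


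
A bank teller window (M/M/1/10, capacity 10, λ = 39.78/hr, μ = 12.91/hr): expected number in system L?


ρ = 39.78/12.91 = 3.0813
L = ρ[1 − (K+1)ρ^K + Kρ^(K+1)] / [(1−ρ)(1−ρ^(K+1))]
Numerator: 3.0813·(1 − 11·77158.782321 + 10·237751.848236) = 4710657.245565
Denominator: (-2.0813)·(-237750.848236) = 494838.519915
L = 4710657.245565/494838.519915 = 9.5196

Final: 9.5196


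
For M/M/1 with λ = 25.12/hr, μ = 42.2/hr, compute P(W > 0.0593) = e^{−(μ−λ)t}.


W ~ Exponential(μ−λ) for M/M/1.
μ − λ = 42.2 − 25.12 = 17.0800
P(W > t) = e^{−(μ−λ)t} = e^{−1.0128} = 0.363185

Final: 0.363185


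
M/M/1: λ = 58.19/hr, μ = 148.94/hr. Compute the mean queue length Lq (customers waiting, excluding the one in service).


ρ = 58.19/148.94 = 0.3907
Lq = ρ²/(1−ρ) = 0.1526/0.6093 = 0.2505

Final: 0.2505


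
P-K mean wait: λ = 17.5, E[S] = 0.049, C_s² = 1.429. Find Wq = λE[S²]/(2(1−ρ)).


ρ = λ·E[S] = 17.5·0.049 = 0.8575
E[S²] = E[S]²(1+C_s²) = 0.049²·(1+1.429) = 0.005832
Wq = λ·E[S²]/(2(1−ρ)) = 17.5·0.005832/(2·0.1425) = 0.35811 hr

Final: 0.35811 hr


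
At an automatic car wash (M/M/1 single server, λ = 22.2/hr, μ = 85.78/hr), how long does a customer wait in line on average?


ρ = 22.2/85.78 = 0.2588
Wq = ρ/(μ−λ) = 0.2588/(85.78 − 22.2) = 0.2588/63.58 = 0.004070 hr

Final: 0.004070 hr


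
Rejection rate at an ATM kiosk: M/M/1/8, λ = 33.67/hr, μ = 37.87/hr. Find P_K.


ρ = λ/μ = 33.67/37.87 = 0.8891
P_K = (1−ρ)ρ^K/(1−ρ^(K+1)) = (0.1109·0.390465)/(1 − 0.347160)
= 0.043305/0.652840 = 0.066333

Final: 0.066333


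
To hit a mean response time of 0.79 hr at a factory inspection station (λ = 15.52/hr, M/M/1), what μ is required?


W = 1/(μ−λ) ⇒ μ − λ = 1/W = 1/0.79 = 1.2658
μ = λ + 1/W = 15.52 + 1.2658 = 16.7858 per hr

Final: 16.7858 /hr


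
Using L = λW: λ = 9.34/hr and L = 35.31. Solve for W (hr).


W = L/λ = 35.31/9.34 = 3.7805 hr

Final: 3.7805 hr


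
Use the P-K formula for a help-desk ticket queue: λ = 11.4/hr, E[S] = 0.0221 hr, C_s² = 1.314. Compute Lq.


ρ = λ·E[S] = 11.4·0.0221 = 0.2519
Lq = ρ²(1+C_s²)/(2(1−ρ)) = 0.06347·(1+1.314)/(2·0.7481)
= 0.06347·2.3140/1.4961 = 0.09817

Final: 0.09817


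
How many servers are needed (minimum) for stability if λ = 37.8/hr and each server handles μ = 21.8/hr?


Stability requires cμ > λ ⇔ c > λ/μ.
λ/μ = 37.8/21.8 = 1.7339
Minimum integer c = ⌊1.7339⌋ + 1 = 2
Check: 2·21.8 = 43.60 > 37.8, while 1·21.8 = 21.80 ≤ 37.8

Final: 2 servers


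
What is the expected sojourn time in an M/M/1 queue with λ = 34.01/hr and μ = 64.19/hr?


W = 1/(μ−λ) = 1/(64.19 − 34.01) = 1/30.18 = 0.03313 hr

Final: 0.03313 hr


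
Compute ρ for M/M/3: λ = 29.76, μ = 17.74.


ρ = λ/(cμ) = 29.76/(3·17.74) = 29.76/53.22 = 0.5592

Final: 0.5592


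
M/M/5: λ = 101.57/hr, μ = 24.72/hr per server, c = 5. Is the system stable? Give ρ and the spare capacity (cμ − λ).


Total capacity cμ = 5·24.72 = 123.60/hr
ρ = λ/(cμ) = 101.57/123.60 = 0.8218
Stable ⇔ ρ < 1: YES
Spare capacity = cμ − λ = 123.60 − 101.57 = 22.03/hr

Final: ρ = 0.8218; stable; margin = 22.03/hr


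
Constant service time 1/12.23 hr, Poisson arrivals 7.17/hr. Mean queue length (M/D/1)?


ρ = 7.17/12.23 = 0.5863
M/D/1: Lq = ρ²/(2(1−ρ)) = 0.3437/(2·0.4137) = 0.41537

Final: 0.41537


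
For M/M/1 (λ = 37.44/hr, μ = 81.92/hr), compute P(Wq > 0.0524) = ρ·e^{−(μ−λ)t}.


ρ = 37.44/81.92 = 0.4570
P(Wq > t) = ρ·e^{−(μ−λ)t} = 0.4570·e^{−2.3308}
= 0.4570·0.097223 = 0.044434

Final: 0.044434


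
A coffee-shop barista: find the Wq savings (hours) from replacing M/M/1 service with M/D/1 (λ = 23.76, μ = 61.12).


ρ = 23.76/61.12 = 0.3887
Wq(M/M/1) = ρ/(μ−λ) = 0.3887/37.36 = 0.01041 hr
Wq(M/D/1) = ρ/(2(μ−λ)) = 0.005203 hr
Savings = 0.01041 − 0.005203 = 0.005203 hr

Final: 0.005203 hr


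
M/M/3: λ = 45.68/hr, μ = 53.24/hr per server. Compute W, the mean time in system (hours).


a = 0.8580; ρ = 0.2860; P₀ = 0.421314
Lq = P₀·a^c·ρ/(c!(1−ρ)²) = 0.02488
Wq = Lq/λ = 0.02488/45.68 = 0.0005447 hr
W = Wq + 1/μ = 0.0005447 + 0.01878 = 0.01933 hr

Final: 0.01933 hr


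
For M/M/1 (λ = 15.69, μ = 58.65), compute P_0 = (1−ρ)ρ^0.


ρ = 15.69/58.65 = 0.2675
P_n = (1−ρ)·ρ^n = (1 − 0.2675)·0.2675^0 = 0.7325·1.000000 = 0.732481

Final: 0.732481


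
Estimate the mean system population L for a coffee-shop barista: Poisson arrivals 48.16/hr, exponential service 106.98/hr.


ρ = λ/μ = 48.16/106.98 = 0.4502
L = ρ/(1−ρ) = 0.4502/(1 − 0.4502) = 0.4502/0.5498 = 0.8188

Final: 0.8188


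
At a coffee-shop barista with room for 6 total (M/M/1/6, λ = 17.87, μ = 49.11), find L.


ρ = 17.87/49.11 = 0.3639
L = ρ[1 − (K+1)ρ^K + Kρ^(K+1)] / [(1−ρ)(1−ρ^(K+1))]
Numerator: 0.3639·(1 − 7·0.002321 + 6·0.0008447) = 0.359809
Denominator: (0.6361)·(0.999155) = 0.635586
L = 0.359809/0.635586 = 0.5661

Final: 0.5661


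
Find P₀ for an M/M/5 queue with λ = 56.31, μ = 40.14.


a = λ/μ = 56.31/40.14 = 1.4028; ρ = a/c = 0.2806
Σ_{k=0}^{4} a^k/k! (terms k=0..4) = 1.00000 + 1.40284 + 0.98398 + 0.46012 + 0.16137 = 4.00831
Tail: a^5/(5!(1−ρ)) = 5.43301/(120·0.7194) = 0.06293
P₀ = 1/(4.00831 + 0.06293) = 1/4.07124 = 0.245625

Final: 0.245625


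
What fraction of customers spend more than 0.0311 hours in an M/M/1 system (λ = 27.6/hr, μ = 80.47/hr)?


W ~ Exponential(μ−λ) for M/M/1.
μ − λ = 80.47 − 27.6 = 52.8700
P(W > t) = e^{−(μ−λ)t} = e^{−1.6443} = 0.193156

Final: 0.193156


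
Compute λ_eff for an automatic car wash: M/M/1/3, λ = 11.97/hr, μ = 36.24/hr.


ρ = 0.3303; P_K = (1−ρ)ρ^3/(1−ρ^4) = 0.024423
λ_eff = λ(1 − P_K) = 11.97·(1 − 0.024423) = 11.97·0.975577 = 11.6777 /hr

Final: 11.6777 /hr


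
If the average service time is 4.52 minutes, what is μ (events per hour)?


μ = 1/(service time) in consistent units.
1 hour = 60 min, so μ = 60/4.52 = 13.2743 per hour

Final: 13.2743 /hr


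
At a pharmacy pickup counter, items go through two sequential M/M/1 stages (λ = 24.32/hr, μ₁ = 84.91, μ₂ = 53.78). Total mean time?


Each node sees arrival rate λ = 24.32/hr (tandem ⇒ throughput preserved).
W₁ = 1/(μ₁−λ) = 1/(84.91−24.32) = 0.01650 hr
W₂ = 1/(μ₂−λ) = 1/(53.78−24.32) = 0.03394 hr
W_total = W₁ + W₂ = 0.01650 + 0.03394 = 0.05045 hr

Final: 0.05045 hr


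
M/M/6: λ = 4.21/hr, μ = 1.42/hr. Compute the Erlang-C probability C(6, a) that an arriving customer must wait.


a = λ/μ = 2.9648; ρ = a/6 = 0.4941
P₀ = 0.050772 (from M/M/c formula)
C(c,a) = [a^c/(c!(1−ρ))]·P₀ = [679.14500/(720·0.5059)]·0.050772
= 1.86463·0.050772 = 0.094670

Final: 0.094670


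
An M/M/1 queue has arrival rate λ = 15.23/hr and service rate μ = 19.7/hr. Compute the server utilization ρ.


ρ = λ/μ = 15.23/19.7 = 0.7731

Final: 0.7731


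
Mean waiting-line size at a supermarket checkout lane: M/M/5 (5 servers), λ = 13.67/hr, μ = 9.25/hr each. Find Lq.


a = λ/μ = 1.4778; ρ = a/5 = 0.2956
P₀ = 0.227795
Lq = P₀·a^c·ρ / (c!·(1−ρ)²) = 0.227795·7.04910·0.2956/(120·0.49623)
= 0.007970

Final: 0.007970


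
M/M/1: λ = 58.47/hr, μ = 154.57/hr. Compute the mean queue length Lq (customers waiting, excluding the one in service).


ρ = 58.47/154.57 = 0.3783
Lq = ρ²/(1−ρ) = 0.1431/0.6217 = 0.2302

Final: 0.2302


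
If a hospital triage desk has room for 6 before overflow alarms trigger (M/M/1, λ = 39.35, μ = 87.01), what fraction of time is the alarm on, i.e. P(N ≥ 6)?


ρ = 39.35/87.01 = 0.4522
P(N ≥ n) = ρ^n = 0.4522^6 = 0.008556

Final: 0.008556


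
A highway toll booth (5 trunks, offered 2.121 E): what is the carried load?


B(5,2.121) = 0.043828 (Erlang-B)
Carried load = a(1 − B) = 2.121·(1 − 0.043828) = 2.121·0.956172 = 2.0280 E

Final: 2.0280 Erlangs


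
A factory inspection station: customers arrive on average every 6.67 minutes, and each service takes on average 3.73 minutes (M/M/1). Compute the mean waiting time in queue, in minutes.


λ = 60/6.67 = 8.9955 /hr
μ = 60/3.73 = 16.0858 /hr
ρ = λ/μ = 8.9955/16.0858 = 0.5592
Wq = ρ/(μ−λ) = 0.5592/(16.0858−8.9955) = 0.07887 hr
In minutes: 0.07887·60 = 4.732 min

Final: 4.732 min


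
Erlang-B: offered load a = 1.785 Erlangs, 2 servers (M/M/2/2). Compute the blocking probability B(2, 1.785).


B(c,a) = (a^c/c!) / Σ_{k=0}^{c} a^k/k!
a^2/2! = 1.593112
Σ terms (k=0..2): 1.00000 + 1.78500 + 1.59311 = 4.378113
B = 1.593112/4.378113 = 0.363881

Final: 0.363881


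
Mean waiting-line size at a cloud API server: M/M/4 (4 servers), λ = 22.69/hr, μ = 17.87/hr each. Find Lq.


a = λ/μ = 1.2697; ρ = a/4 = 0.3174
P₀ = 0.279668
Lq = P₀·a^c·ρ / (c!·(1−ρ)²) = 0.279668·2.59920·0.3174/(24·0.46590)
= 0.02064

Final: 0.02064


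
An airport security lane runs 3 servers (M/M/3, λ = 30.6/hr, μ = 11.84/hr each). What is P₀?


a = λ/μ = 30.6/11.84 = 2.5845; ρ = a/c = 0.8615
Σ_{k=0}^{2} a^k/k! (terms k=0..2) = 1.00000 + 2.58446 + 3.33972 = 6.92417
Tail: a^3/(3!(1−ρ)) = 17.26272/(6·0.1385) = 20.77140
P₀ = 1/(6.92417 + 20.77140) = 1/27.69558 = 0.036107

Final: 0.036107


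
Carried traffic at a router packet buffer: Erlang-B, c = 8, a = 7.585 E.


B(8,7.585) = 0.212281 (Erlang-B)
Carried load = a(1 − B) = 7.585·(1 − 0.212281) = 7.585·0.787719 = 5.9748 E

Final: 5.9748 Erlangs


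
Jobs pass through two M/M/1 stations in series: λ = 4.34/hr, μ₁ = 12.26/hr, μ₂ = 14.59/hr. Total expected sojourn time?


Each node sees arrival rate λ = 4.34/hr (tandem ⇒ throughput preserved).
W₁ = 1/(μ₁−λ) = 1/(12.26−4.34) = 0.12626 hr
W₂ = 1/(μ₂−λ) = 1/(14.59−4.34) = 0.09756 hr
W_total = W₁ + W₂ = 0.12626 + 0.09756 = 0.22382 hr

Final: 0.22382 hr
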